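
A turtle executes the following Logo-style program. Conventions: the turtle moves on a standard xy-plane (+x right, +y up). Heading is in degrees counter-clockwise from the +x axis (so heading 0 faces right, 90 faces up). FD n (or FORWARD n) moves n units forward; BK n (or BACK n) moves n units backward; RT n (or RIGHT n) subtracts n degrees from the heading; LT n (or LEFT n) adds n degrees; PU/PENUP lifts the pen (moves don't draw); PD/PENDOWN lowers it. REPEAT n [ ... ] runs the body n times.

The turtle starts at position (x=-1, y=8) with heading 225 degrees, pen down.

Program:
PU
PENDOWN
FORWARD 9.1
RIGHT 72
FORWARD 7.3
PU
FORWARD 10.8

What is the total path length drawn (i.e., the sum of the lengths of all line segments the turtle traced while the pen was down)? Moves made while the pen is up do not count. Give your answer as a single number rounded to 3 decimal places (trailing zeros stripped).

Answer: 16.4

Derivation:
Executing turtle program step by step:
Start: pos=(-1,8), heading=225, pen down
PU: pen up
PD: pen down
FD 9.1: (-1,8) -> (-7.435,1.565) [heading=225, draw]
RT 72: heading 225 -> 153
FD 7.3: (-7.435,1.565) -> (-13.939,4.879) [heading=153, draw]
PU: pen up
FD 10.8: (-13.939,4.879) -> (-23.562,9.783) [heading=153, move]
Final: pos=(-23.562,9.783), heading=153, 2 segment(s) drawn

Segment lengths:
  seg 1: (-1,8) -> (-7.435,1.565), length = 9.1
  seg 2: (-7.435,1.565) -> (-13.939,4.879), length = 7.3
Total = 16.4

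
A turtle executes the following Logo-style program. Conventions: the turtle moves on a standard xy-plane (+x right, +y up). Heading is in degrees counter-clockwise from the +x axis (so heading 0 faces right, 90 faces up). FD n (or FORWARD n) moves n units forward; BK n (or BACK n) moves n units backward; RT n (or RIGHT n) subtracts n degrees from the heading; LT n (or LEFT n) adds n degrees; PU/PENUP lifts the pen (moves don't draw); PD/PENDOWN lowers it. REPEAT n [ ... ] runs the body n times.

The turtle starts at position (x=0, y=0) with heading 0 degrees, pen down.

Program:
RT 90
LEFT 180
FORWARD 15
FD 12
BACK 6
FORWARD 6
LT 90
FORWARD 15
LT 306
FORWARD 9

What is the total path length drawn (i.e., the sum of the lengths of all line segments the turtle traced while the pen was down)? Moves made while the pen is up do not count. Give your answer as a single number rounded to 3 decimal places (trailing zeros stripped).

Executing turtle program step by step:
Start: pos=(0,0), heading=0, pen down
RT 90: heading 0 -> 270
LT 180: heading 270 -> 90
FD 15: (0,0) -> (0,15) [heading=90, draw]
FD 12: (0,15) -> (0,27) [heading=90, draw]
BK 6: (0,27) -> (0,21) [heading=90, draw]
FD 6: (0,21) -> (0,27) [heading=90, draw]
LT 90: heading 90 -> 180
FD 15: (0,27) -> (-15,27) [heading=180, draw]
LT 306: heading 180 -> 126
FD 9: (-15,27) -> (-20.29,34.281) [heading=126, draw]
Final: pos=(-20.29,34.281), heading=126, 6 segment(s) drawn

Segment lengths:
  seg 1: (0,0) -> (0,15), length = 15
  seg 2: (0,15) -> (0,27), length = 12
  seg 3: (0,27) -> (0,21), length = 6
  seg 4: (0,21) -> (0,27), length = 6
  seg 5: (0,27) -> (-15,27), length = 15
  seg 6: (-15,27) -> (-20.29,34.281), length = 9
Total = 63

Answer: 63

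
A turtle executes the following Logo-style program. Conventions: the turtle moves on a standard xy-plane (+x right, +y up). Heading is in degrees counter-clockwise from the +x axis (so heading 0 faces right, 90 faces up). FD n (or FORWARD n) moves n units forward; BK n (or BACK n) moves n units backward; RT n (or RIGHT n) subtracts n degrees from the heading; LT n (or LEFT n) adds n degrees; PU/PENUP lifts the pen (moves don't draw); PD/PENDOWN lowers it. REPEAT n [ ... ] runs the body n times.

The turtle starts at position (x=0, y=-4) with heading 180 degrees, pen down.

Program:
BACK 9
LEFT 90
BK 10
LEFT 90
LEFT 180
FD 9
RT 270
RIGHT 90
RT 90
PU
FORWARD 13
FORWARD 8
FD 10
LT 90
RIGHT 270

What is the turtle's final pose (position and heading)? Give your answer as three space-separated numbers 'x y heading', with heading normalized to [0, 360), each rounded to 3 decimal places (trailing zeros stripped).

Answer: 0 37 270

Derivation:
Executing turtle program step by step:
Start: pos=(0,-4), heading=180, pen down
BK 9: (0,-4) -> (9,-4) [heading=180, draw]
LT 90: heading 180 -> 270
BK 10: (9,-4) -> (9,6) [heading=270, draw]
LT 90: heading 270 -> 0
LT 180: heading 0 -> 180
FD 9: (9,6) -> (0,6) [heading=180, draw]
RT 270: heading 180 -> 270
RT 90: heading 270 -> 180
RT 90: heading 180 -> 90
PU: pen up
FD 13: (0,6) -> (0,19) [heading=90, move]
FD 8: (0,19) -> (0,27) [heading=90, move]
FD 10: (0,27) -> (0,37) [heading=90, move]
LT 90: heading 90 -> 180
RT 270: heading 180 -> 270
Final: pos=(0,37), heading=270, 3 segment(s) drawn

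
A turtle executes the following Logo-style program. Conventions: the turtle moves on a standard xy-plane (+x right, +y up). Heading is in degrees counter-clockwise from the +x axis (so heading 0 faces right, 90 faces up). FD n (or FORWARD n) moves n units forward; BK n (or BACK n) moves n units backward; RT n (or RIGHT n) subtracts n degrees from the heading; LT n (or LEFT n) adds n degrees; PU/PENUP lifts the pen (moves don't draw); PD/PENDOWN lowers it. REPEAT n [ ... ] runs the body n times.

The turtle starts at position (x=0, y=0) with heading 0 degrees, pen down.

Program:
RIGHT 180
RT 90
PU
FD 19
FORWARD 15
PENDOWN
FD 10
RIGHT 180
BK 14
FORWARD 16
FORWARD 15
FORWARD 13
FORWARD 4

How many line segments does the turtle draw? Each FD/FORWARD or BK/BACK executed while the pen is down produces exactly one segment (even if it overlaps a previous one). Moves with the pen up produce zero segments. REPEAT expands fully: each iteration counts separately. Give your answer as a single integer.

Answer: 6

Derivation:
Executing turtle program step by step:
Start: pos=(0,0), heading=0, pen down
RT 180: heading 0 -> 180
RT 90: heading 180 -> 90
PU: pen up
FD 19: (0,0) -> (0,19) [heading=90, move]
FD 15: (0,19) -> (0,34) [heading=90, move]
PD: pen down
FD 10: (0,34) -> (0,44) [heading=90, draw]
RT 180: heading 90 -> 270
BK 14: (0,44) -> (0,58) [heading=270, draw]
FD 16: (0,58) -> (0,42) [heading=270, draw]
FD 15: (0,42) -> (0,27) [heading=270, draw]
FD 13: (0,27) -> (0,14) [heading=270, draw]
FD 4: (0,14) -> (0,10) [heading=270, draw]
Final: pos=(0,10), heading=270, 6 segment(s) drawn
Segments drawn: 6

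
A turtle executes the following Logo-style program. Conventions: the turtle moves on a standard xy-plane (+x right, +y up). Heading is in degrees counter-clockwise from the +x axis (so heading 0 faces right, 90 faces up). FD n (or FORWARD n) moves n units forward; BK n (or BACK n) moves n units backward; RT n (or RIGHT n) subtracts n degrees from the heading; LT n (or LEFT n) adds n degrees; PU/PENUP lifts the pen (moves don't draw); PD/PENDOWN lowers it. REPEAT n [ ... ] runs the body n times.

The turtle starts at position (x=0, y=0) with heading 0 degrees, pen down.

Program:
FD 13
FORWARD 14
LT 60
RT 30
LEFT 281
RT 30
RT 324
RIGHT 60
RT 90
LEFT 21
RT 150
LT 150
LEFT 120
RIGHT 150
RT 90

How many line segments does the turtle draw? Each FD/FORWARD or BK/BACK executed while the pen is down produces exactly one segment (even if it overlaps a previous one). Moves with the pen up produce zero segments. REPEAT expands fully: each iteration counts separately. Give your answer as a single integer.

Executing turtle program step by step:
Start: pos=(0,0), heading=0, pen down
FD 13: (0,0) -> (13,0) [heading=0, draw]
FD 14: (13,0) -> (27,0) [heading=0, draw]
LT 60: heading 0 -> 60
RT 30: heading 60 -> 30
LT 281: heading 30 -> 311
RT 30: heading 311 -> 281
RT 324: heading 281 -> 317
RT 60: heading 317 -> 257
RT 90: heading 257 -> 167
LT 21: heading 167 -> 188
RT 150: heading 188 -> 38
LT 150: heading 38 -> 188
LT 120: heading 188 -> 308
RT 150: heading 308 -> 158
RT 90: heading 158 -> 68
Final: pos=(27,0), heading=68, 2 segment(s) drawn
Segments drawn: 2

Answer: 2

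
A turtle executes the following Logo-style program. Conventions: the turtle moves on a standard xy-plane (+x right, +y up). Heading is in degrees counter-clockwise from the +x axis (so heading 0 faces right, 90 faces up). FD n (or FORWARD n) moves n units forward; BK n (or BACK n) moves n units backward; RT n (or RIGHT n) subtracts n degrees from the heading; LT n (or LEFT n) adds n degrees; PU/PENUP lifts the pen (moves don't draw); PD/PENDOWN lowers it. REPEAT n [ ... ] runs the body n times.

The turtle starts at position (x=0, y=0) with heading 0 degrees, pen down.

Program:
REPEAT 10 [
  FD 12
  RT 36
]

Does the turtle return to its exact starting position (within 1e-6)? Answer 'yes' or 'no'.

Answer: yes

Derivation:
Executing turtle program step by step:
Start: pos=(0,0), heading=0, pen down
REPEAT 10 [
  -- iteration 1/10 --
  FD 12: (0,0) -> (12,0) [heading=0, draw]
  RT 36: heading 0 -> 324
  -- iteration 2/10 --
  FD 12: (12,0) -> (21.708,-7.053) [heading=324, draw]
  RT 36: heading 324 -> 288
  -- iteration 3/10 --
  FD 12: (21.708,-7.053) -> (25.416,-18.466) [heading=288, draw]
  RT 36: heading 288 -> 252
  -- iteration 4/10 --
  FD 12: (25.416,-18.466) -> (21.708,-29.879) [heading=252, draw]
  RT 36: heading 252 -> 216
  -- iteration 5/10 --
  FD 12: (21.708,-29.879) -> (12,-36.932) [heading=216, draw]
  RT 36: heading 216 -> 180
  -- iteration 6/10 --
  FD 12: (12,-36.932) -> (0,-36.932) [heading=180, draw]
  RT 36: heading 180 -> 144
  -- iteration 7/10 --
  FD 12: (0,-36.932) -> (-9.708,-29.879) [heading=144, draw]
  RT 36: heading 144 -> 108
  -- iteration 8/10 --
  FD 12: (-9.708,-29.879) -> (-13.416,-18.466) [heading=108, draw]
  RT 36: heading 108 -> 72
  -- iteration 9/10 --
  FD 12: (-13.416,-18.466) -> (-9.708,-7.053) [heading=72, draw]
  RT 36: heading 72 -> 36
  -- iteration 10/10 --
  FD 12: (-9.708,-7.053) -> (0,0) [heading=36, draw]
  RT 36: heading 36 -> 0
]
Final: pos=(0,0), heading=0, 10 segment(s) drawn

Start position: (0, 0)
Final position: (0, 0)
Distance = 0; < 1e-6 -> CLOSED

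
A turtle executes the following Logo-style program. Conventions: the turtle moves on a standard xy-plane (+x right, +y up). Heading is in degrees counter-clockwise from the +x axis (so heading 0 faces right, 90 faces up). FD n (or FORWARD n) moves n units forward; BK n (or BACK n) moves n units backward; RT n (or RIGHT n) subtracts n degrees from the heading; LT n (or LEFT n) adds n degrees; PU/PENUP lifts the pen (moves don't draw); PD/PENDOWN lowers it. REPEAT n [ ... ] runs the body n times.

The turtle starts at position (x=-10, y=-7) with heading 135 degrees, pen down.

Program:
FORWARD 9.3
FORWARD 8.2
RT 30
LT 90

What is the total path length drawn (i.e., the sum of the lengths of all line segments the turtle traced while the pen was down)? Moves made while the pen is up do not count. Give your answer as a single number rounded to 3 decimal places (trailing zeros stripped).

Executing turtle program step by step:
Start: pos=(-10,-7), heading=135, pen down
FD 9.3: (-10,-7) -> (-16.576,-0.424) [heading=135, draw]
FD 8.2: (-16.576,-0.424) -> (-22.374,5.374) [heading=135, draw]
RT 30: heading 135 -> 105
LT 90: heading 105 -> 195
Final: pos=(-22.374,5.374), heading=195, 2 segment(s) drawn

Segment lengths:
  seg 1: (-10,-7) -> (-16.576,-0.424), length = 9.3
  seg 2: (-16.576,-0.424) -> (-22.374,5.374), length = 8.2
Total = 17.5

Answer: 17.5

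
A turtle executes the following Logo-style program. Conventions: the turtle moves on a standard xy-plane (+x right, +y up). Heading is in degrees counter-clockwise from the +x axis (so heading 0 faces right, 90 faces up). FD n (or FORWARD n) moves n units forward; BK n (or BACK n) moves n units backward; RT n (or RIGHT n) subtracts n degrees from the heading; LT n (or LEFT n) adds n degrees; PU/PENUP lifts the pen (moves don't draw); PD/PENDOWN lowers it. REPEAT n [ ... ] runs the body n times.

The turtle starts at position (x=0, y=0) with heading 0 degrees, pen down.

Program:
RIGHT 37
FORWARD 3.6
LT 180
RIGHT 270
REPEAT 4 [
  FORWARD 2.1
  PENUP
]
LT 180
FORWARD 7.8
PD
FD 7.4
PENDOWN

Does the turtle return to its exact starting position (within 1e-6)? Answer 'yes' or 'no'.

Executing turtle program step by step:
Start: pos=(0,0), heading=0, pen down
RT 37: heading 0 -> 323
FD 3.6: (0,0) -> (2.875,-2.167) [heading=323, draw]
LT 180: heading 323 -> 143
RT 270: heading 143 -> 233
REPEAT 4 [
  -- iteration 1/4 --
  FD 2.1: (2.875,-2.167) -> (1.611,-3.844) [heading=233, draw]
  PU: pen up
  -- iteration 2/4 --
  FD 2.1: (1.611,-3.844) -> (0.347,-5.521) [heading=233, move]
  PU: pen up
  -- iteration 3/4 --
  FD 2.1: (0.347,-5.521) -> (-0.916,-7.198) [heading=233, move]
  PU: pen up
  -- iteration 4/4 --
  FD 2.1: (-0.916,-7.198) -> (-2.18,-8.875) [heading=233, move]
  PU: pen up
]
LT 180: heading 233 -> 53
FD 7.8: (-2.18,-8.875) -> (2.514,-2.646) [heading=53, move]
PD: pen down
FD 7.4: (2.514,-2.646) -> (6.967,3.264) [heading=53, draw]
PD: pen down
Final: pos=(6.967,3.264), heading=53, 3 segment(s) drawn

Start position: (0, 0)
Final position: (6.967, 3.264)
Distance = 7.694; >= 1e-6 -> NOT closed

Answer: no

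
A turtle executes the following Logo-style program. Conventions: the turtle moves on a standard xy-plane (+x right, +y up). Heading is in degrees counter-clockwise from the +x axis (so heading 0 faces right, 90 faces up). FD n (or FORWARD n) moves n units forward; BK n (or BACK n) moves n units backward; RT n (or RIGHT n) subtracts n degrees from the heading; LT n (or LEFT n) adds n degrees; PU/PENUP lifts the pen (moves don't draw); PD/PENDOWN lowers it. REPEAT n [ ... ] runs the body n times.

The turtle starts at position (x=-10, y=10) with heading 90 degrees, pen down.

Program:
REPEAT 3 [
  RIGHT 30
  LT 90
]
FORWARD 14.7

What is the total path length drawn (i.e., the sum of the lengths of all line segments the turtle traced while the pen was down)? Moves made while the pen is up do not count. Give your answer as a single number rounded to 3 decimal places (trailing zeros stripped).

Executing turtle program step by step:
Start: pos=(-10,10), heading=90, pen down
REPEAT 3 [
  -- iteration 1/3 --
  RT 30: heading 90 -> 60
  LT 90: heading 60 -> 150
  -- iteration 2/3 --
  RT 30: heading 150 -> 120
  LT 90: heading 120 -> 210
  -- iteration 3/3 --
  RT 30: heading 210 -> 180
  LT 90: heading 180 -> 270
]
FD 14.7: (-10,10) -> (-10,-4.7) [heading=270, draw]
Final: pos=(-10,-4.7), heading=270, 1 segment(s) drawn

Segment lengths:
  seg 1: (-10,10) -> (-10,-4.7), length = 14.7
Total = 14.7

Answer: 14.7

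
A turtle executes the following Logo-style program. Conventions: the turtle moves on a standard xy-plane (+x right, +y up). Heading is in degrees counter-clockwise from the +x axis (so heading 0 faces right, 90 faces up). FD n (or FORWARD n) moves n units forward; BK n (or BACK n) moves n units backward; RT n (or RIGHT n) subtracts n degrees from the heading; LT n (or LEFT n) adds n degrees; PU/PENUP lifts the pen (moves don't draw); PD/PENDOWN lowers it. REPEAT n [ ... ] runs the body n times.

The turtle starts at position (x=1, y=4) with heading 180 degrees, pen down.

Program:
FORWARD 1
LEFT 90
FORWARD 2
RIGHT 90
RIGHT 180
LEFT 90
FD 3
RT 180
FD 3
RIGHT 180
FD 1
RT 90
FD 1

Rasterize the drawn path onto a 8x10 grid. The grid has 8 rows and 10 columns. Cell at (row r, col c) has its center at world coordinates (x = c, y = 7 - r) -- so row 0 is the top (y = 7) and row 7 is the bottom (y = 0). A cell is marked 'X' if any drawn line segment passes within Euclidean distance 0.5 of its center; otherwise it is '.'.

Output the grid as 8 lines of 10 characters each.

Segment 0: (1,4) -> (0,4)
Segment 1: (0,4) -> (-0,2)
Segment 2: (-0,2) -> (-0,5)
Segment 3: (-0,5) -> (0,2)
Segment 4: (0,2) -> (-0,3)
Segment 5: (-0,3) -> (1,3)

Answer: ..........
..........
X.........
XX........
XX........
X.........
..........
..........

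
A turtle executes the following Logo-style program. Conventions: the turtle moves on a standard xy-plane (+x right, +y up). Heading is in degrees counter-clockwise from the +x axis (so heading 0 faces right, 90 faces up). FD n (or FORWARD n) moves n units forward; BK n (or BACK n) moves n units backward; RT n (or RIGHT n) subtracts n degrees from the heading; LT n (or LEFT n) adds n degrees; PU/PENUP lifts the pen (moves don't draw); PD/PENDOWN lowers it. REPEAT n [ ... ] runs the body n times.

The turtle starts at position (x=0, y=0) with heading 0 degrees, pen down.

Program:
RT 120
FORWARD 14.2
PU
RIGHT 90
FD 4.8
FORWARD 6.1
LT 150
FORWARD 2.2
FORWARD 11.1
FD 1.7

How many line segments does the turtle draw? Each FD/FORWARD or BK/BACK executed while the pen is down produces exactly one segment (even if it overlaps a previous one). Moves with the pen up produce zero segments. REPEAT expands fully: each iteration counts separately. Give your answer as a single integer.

Executing turtle program step by step:
Start: pos=(0,0), heading=0, pen down
RT 120: heading 0 -> 240
FD 14.2: (0,0) -> (-7.1,-12.298) [heading=240, draw]
PU: pen up
RT 90: heading 240 -> 150
FD 4.8: (-7.1,-12.298) -> (-11.257,-9.898) [heading=150, move]
FD 6.1: (-11.257,-9.898) -> (-16.54,-6.848) [heading=150, move]
LT 150: heading 150 -> 300
FD 2.2: (-16.54,-6.848) -> (-15.44,-8.753) [heading=300, move]
FD 11.1: (-15.44,-8.753) -> (-9.89,-18.366) [heading=300, move]
FD 1.7: (-9.89,-18.366) -> (-9.04,-19.838) [heading=300, move]
Final: pos=(-9.04,-19.838), heading=300, 1 segment(s) drawn
Segments drawn: 1

Answer: 1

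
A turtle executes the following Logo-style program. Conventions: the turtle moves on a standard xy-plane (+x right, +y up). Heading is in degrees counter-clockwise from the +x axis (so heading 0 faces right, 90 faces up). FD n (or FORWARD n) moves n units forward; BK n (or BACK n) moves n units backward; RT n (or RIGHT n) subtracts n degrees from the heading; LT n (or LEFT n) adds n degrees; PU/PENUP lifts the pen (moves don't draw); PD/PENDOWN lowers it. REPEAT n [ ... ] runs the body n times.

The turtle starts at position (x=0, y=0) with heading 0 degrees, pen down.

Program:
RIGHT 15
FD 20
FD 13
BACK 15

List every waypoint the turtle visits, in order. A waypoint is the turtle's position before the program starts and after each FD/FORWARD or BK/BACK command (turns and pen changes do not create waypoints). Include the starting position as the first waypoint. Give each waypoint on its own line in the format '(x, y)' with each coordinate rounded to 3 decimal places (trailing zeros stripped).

Answer: (0, 0)
(19.319, -5.176)
(31.876, -8.541)
(17.387, -4.659)

Derivation:
Executing turtle program step by step:
Start: pos=(0,0), heading=0, pen down
RT 15: heading 0 -> 345
FD 20: (0,0) -> (19.319,-5.176) [heading=345, draw]
FD 13: (19.319,-5.176) -> (31.876,-8.541) [heading=345, draw]
BK 15: (31.876,-8.541) -> (17.387,-4.659) [heading=345, draw]
Final: pos=(17.387,-4.659), heading=345, 3 segment(s) drawn
Waypoints (4 total):
(0, 0)
(19.319, -5.176)
(31.876, -8.541)
(17.387, -4.659)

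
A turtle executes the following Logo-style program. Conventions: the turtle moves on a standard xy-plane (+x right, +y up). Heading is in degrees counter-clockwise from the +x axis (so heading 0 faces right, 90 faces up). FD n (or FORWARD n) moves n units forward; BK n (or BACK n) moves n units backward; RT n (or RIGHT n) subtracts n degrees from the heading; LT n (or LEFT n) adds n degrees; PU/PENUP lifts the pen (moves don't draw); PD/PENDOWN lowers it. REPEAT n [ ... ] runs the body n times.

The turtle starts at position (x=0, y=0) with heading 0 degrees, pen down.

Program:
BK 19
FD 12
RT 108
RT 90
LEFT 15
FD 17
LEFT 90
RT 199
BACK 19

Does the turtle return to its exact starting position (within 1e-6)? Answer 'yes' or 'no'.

Answer: no

Derivation:
Executing turtle program step by step:
Start: pos=(0,0), heading=0, pen down
BK 19: (0,0) -> (-19,0) [heading=0, draw]
FD 12: (-19,0) -> (-7,0) [heading=0, draw]
RT 108: heading 0 -> 252
RT 90: heading 252 -> 162
LT 15: heading 162 -> 177
FD 17: (-7,0) -> (-23.977,0.89) [heading=177, draw]
LT 90: heading 177 -> 267
RT 199: heading 267 -> 68
BK 19: (-23.977,0.89) -> (-31.094,-16.727) [heading=68, draw]
Final: pos=(-31.094,-16.727), heading=68, 4 segment(s) drawn

Start position: (0, 0)
Final position: (-31.094, -16.727)
Distance = 35.308; >= 1e-6 -> NOT closed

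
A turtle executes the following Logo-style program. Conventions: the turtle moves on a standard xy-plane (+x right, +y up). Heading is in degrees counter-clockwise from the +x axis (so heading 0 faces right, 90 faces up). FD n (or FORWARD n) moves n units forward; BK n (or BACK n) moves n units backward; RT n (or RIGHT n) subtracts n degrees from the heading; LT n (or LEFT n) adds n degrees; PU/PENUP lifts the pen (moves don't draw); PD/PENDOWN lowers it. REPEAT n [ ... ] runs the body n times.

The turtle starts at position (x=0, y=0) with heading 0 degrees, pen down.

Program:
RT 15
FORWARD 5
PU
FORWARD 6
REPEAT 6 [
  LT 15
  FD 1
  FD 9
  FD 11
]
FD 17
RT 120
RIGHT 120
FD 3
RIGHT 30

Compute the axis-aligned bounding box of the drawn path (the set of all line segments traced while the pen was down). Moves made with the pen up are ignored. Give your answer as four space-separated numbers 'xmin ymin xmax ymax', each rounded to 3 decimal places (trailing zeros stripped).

Executing turtle program step by step:
Start: pos=(0,0), heading=0, pen down
RT 15: heading 0 -> 345
FD 5: (0,0) -> (4.83,-1.294) [heading=345, draw]
PU: pen up
FD 6: (4.83,-1.294) -> (10.625,-2.847) [heading=345, move]
REPEAT 6 [
  -- iteration 1/6 --
  LT 15: heading 345 -> 0
  FD 1: (10.625,-2.847) -> (11.625,-2.847) [heading=0, move]
  FD 9: (11.625,-2.847) -> (20.625,-2.847) [heading=0, move]
  FD 11: (20.625,-2.847) -> (31.625,-2.847) [heading=0, move]
  -- iteration 2/6 --
  LT 15: heading 0 -> 15
  FD 1: (31.625,-2.847) -> (32.591,-2.588) [heading=15, move]
  FD 9: (32.591,-2.588) -> (41.284,-0.259) [heading=15, move]
  FD 11: (41.284,-0.259) -> (51.91,2.588) [heading=15, move]
  -- iteration 3/6 --
  LT 15: heading 15 -> 30
  FD 1: (51.91,2.588) -> (52.776,3.088) [heading=30, move]
  FD 9: (52.776,3.088) -> (60.57,7.588) [heading=30, move]
  FD 11: (60.57,7.588) -> (70.096,13.088) [heading=30, move]
  -- iteration 4/6 --
  LT 15: heading 30 -> 45
  FD 1: (70.096,13.088) -> (70.803,13.795) [heading=45, move]
  FD 9: (70.803,13.795) -> (77.167,20.159) [heading=45, move]
  FD 11: (77.167,20.159) -> (84.945,27.937) [heading=45, move]
  -- iteration 5/6 --
  LT 15: heading 45 -> 60
  FD 1: (84.945,27.937) -> (85.445,28.803) [heading=60, move]
  FD 9: (85.445,28.803) -> (89.945,36.598) [heading=60, move]
  FD 11: (89.945,36.598) -> (95.445,46.124) [heading=60, move]
  -- iteration 6/6 --
  LT 15: heading 60 -> 75
  FD 1: (95.445,46.124) -> (95.704,47.09) [heading=75, move]
  FD 9: (95.704,47.09) -> (98.034,55.783) [heading=75, move]
  FD 11: (98.034,55.783) -> (100.881,66.408) [heading=75, move]
]
FD 17: (100.881,66.408) -> (105.281,82.829) [heading=75, move]
RT 120: heading 75 -> 315
RT 120: heading 315 -> 195
FD 3: (105.281,82.829) -> (102.383,82.053) [heading=195, move]
RT 30: heading 195 -> 165
Final: pos=(102.383,82.053), heading=165, 1 segment(s) drawn

Segment endpoints: x in {0, 4.83}, y in {-1.294, 0}
xmin=0, ymin=-1.294, xmax=4.83, ymax=0

Answer: 0 -1.294 4.83 0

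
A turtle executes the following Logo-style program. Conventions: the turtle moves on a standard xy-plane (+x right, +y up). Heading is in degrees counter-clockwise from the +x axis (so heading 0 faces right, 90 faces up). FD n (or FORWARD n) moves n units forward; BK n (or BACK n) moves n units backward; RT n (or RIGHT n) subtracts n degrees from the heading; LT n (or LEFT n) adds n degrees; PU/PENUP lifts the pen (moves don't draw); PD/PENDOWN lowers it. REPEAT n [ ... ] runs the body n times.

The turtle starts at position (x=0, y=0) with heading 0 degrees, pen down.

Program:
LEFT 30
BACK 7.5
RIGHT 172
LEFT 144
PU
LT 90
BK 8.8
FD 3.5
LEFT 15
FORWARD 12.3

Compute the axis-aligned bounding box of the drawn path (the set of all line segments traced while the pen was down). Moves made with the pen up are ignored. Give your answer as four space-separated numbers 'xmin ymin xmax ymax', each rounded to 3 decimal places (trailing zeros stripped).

Executing turtle program step by step:
Start: pos=(0,0), heading=0, pen down
LT 30: heading 0 -> 30
BK 7.5: (0,0) -> (-6.495,-3.75) [heading=30, draw]
RT 172: heading 30 -> 218
LT 144: heading 218 -> 2
PU: pen up
LT 90: heading 2 -> 92
BK 8.8: (-6.495,-3.75) -> (-6.188,-12.545) [heading=92, move]
FD 3.5: (-6.188,-12.545) -> (-6.31,-9.047) [heading=92, move]
LT 15: heading 92 -> 107
FD 12.3: (-6.31,-9.047) -> (-9.906,2.716) [heading=107, move]
Final: pos=(-9.906,2.716), heading=107, 1 segment(s) drawn

Segment endpoints: x in {-6.495, 0}, y in {-3.75, 0}
xmin=-6.495, ymin=-3.75, xmax=0, ymax=0

Answer: -6.495 -3.75 0 0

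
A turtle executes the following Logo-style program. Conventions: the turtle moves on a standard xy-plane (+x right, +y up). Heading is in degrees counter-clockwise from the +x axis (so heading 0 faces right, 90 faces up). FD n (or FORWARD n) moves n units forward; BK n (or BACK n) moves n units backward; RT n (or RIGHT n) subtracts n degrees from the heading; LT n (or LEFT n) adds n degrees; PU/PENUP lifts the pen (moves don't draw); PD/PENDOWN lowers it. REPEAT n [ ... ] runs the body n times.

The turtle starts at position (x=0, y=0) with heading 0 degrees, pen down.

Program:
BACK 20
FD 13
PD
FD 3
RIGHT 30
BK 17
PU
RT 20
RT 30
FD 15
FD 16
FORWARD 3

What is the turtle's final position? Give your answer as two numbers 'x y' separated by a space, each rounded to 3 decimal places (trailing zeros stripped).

Executing turtle program step by step:
Start: pos=(0,0), heading=0, pen down
BK 20: (0,0) -> (-20,0) [heading=0, draw]
FD 13: (-20,0) -> (-7,0) [heading=0, draw]
PD: pen down
FD 3: (-7,0) -> (-4,0) [heading=0, draw]
RT 30: heading 0 -> 330
BK 17: (-4,0) -> (-18.722,8.5) [heading=330, draw]
PU: pen up
RT 20: heading 330 -> 310
RT 30: heading 310 -> 280
FD 15: (-18.722,8.5) -> (-16.118,-6.272) [heading=280, move]
FD 16: (-16.118,-6.272) -> (-13.339,-22.029) [heading=280, move]
FD 3: (-13.339,-22.029) -> (-12.818,-24.983) [heading=280, move]
Final: pos=(-12.818,-24.983), heading=280, 4 segment(s) drawn

Answer: -12.818 -24.983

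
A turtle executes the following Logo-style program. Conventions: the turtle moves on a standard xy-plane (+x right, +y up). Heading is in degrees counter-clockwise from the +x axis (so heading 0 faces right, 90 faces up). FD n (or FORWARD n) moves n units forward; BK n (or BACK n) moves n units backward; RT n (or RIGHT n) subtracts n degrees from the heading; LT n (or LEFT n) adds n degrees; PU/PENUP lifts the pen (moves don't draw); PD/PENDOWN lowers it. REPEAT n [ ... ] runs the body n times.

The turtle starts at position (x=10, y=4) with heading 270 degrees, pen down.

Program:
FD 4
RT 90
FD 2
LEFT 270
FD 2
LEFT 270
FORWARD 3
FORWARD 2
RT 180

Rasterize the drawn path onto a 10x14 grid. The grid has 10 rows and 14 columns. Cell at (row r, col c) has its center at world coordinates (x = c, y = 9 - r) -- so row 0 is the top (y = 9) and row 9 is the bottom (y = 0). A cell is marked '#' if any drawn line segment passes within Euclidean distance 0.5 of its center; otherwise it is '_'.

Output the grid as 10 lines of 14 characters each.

Answer: ______________
______________
______________
______________
______________
__________#___
__________#___
________######
________#_#___
________###___

Derivation:
Segment 0: (10,4) -> (10,0)
Segment 1: (10,0) -> (8,0)
Segment 2: (8,0) -> (8,2)
Segment 3: (8,2) -> (11,2)
Segment 4: (11,2) -> (13,2)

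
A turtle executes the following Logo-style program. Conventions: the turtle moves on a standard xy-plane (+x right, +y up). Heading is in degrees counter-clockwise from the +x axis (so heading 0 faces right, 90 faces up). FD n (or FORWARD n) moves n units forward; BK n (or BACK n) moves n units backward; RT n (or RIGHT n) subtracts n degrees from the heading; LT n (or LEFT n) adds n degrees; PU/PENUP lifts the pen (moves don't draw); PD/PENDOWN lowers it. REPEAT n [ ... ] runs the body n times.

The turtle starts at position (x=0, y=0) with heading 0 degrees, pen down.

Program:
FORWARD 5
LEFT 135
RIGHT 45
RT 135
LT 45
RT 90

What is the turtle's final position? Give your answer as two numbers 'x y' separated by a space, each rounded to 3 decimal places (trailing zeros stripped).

Answer: 5 0

Derivation:
Executing turtle program step by step:
Start: pos=(0,0), heading=0, pen down
FD 5: (0,0) -> (5,0) [heading=0, draw]
LT 135: heading 0 -> 135
RT 45: heading 135 -> 90
RT 135: heading 90 -> 315
LT 45: heading 315 -> 0
RT 90: heading 0 -> 270
Final: pos=(5,0), heading=270, 1 segment(s) drawn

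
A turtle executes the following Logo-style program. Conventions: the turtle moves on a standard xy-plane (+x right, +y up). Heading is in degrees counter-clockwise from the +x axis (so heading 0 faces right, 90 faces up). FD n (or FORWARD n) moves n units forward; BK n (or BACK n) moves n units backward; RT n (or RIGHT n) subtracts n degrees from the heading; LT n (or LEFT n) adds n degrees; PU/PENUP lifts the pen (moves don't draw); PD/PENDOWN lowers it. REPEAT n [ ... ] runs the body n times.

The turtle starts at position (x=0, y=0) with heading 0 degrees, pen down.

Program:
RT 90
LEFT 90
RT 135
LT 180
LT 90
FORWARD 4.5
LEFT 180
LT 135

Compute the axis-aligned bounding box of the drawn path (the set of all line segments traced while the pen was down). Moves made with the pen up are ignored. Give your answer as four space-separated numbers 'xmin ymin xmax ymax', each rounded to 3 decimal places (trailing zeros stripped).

Answer: -3.182 0 0 3.182

Derivation:
Executing turtle program step by step:
Start: pos=(0,0), heading=0, pen down
RT 90: heading 0 -> 270
LT 90: heading 270 -> 0
RT 135: heading 0 -> 225
LT 180: heading 225 -> 45
LT 90: heading 45 -> 135
FD 4.5: (0,0) -> (-3.182,3.182) [heading=135, draw]
LT 180: heading 135 -> 315
LT 135: heading 315 -> 90
Final: pos=(-3.182,3.182), heading=90, 1 segment(s) drawn

Segment endpoints: x in {-3.182, 0}, y in {0, 3.182}
xmin=-3.182, ymin=0, xmax=0, ymax=3.182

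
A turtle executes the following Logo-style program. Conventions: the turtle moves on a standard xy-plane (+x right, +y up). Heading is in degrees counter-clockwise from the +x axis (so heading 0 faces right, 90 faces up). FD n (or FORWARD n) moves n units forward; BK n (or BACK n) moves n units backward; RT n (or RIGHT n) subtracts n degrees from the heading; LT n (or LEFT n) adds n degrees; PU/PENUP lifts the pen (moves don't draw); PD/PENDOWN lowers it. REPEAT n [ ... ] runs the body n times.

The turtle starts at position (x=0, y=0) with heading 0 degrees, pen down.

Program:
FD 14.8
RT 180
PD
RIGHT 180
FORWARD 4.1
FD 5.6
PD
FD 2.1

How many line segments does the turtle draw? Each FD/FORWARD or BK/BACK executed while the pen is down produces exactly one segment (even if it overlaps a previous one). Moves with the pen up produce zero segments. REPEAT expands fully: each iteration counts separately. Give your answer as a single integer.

Executing turtle program step by step:
Start: pos=(0,0), heading=0, pen down
FD 14.8: (0,0) -> (14.8,0) [heading=0, draw]
RT 180: heading 0 -> 180
PD: pen down
RT 180: heading 180 -> 0
FD 4.1: (14.8,0) -> (18.9,0) [heading=0, draw]
FD 5.6: (18.9,0) -> (24.5,0) [heading=0, draw]
PD: pen down
FD 2.1: (24.5,0) -> (26.6,0) [heading=0, draw]
Final: pos=(26.6,0), heading=0, 4 segment(s) drawn
Segments drawn: 4

Answer: 4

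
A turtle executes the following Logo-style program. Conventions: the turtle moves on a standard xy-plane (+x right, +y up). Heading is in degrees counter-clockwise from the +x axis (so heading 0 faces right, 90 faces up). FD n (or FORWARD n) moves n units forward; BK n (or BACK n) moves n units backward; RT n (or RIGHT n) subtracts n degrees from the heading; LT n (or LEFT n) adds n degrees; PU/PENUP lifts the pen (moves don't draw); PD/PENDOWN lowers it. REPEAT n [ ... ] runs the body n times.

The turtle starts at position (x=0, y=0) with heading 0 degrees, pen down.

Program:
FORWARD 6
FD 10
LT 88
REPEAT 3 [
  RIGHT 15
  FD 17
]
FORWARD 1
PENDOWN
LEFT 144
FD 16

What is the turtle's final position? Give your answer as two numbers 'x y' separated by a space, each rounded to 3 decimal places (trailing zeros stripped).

Answer: 27.263 41

Derivation:
Executing turtle program step by step:
Start: pos=(0,0), heading=0, pen down
FD 6: (0,0) -> (6,0) [heading=0, draw]
FD 10: (6,0) -> (16,0) [heading=0, draw]
LT 88: heading 0 -> 88
REPEAT 3 [
  -- iteration 1/3 --
  RT 15: heading 88 -> 73
  FD 17: (16,0) -> (20.97,16.257) [heading=73, draw]
  -- iteration 2/3 --
  RT 15: heading 73 -> 58
  FD 17: (20.97,16.257) -> (29.979,30.674) [heading=58, draw]
  -- iteration 3/3 --
  RT 15: heading 58 -> 43
  FD 17: (29.979,30.674) -> (42.412,42.268) [heading=43, draw]
]
FD 1: (42.412,42.268) -> (43.143,42.95) [heading=43, draw]
PD: pen down
LT 144: heading 43 -> 187
FD 16: (43.143,42.95) -> (27.263,41) [heading=187, draw]
Final: pos=(27.263,41), heading=187, 7 segment(s) drawn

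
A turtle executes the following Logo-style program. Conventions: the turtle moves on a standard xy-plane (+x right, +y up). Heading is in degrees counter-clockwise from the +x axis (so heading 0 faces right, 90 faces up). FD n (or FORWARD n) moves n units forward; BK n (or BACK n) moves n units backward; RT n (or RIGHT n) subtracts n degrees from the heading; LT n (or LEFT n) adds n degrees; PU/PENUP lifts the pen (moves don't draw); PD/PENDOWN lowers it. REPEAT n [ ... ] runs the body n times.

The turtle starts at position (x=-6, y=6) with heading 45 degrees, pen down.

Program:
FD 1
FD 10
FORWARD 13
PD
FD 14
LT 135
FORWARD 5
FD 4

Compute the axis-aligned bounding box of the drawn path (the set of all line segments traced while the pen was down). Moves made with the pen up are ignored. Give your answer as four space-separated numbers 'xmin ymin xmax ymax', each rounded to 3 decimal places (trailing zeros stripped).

Executing turtle program step by step:
Start: pos=(-6,6), heading=45, pen down
FD 1: (-6,6) -> (-5.293,6.707) [heading=45, draw]
FD 10: (-5.293,6.707) -> (1.778,13.778) [heading=45, draw]
FD 13: (1.778,13.778) -> (10.971,22.971) [heading=45, draw]
PD: pen down
FD 14: (10.971,22.971) -> (20.87,32.87) [heading=45, draw]
LT 135: heading 45 -> 180
FD 5: (20.87,32.87) -> (15.87,32.87) [heading=180, draw]
FD 4: (15.87,32.87) -> (11.87,32.87) [heading=180, draw]
Final: pos=(11.87,32.87), heading=180, 6 segment(s) drawn

Segment endpoints: x in {-6, -5.293, 1.778, 10.971, 11.87, 15.87, 20.87}, y in {6, 6.707, 13.778, 22.971, 32.87}
xmin=-6, ymin=6, xmax=20.87, ymax=32.87

Answer: -6 6 20.87 32.87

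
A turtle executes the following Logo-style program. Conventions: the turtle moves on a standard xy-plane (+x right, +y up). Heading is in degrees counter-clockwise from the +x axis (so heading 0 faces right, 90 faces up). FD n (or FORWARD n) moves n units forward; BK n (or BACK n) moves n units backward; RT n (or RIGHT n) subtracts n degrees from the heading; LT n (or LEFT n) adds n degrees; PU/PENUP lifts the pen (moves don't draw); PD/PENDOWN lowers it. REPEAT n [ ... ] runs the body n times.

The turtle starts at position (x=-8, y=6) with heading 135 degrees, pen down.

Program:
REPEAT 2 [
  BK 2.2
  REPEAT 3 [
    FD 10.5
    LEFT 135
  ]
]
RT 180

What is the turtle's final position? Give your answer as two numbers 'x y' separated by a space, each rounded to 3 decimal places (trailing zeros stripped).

Executing turtle program step by step:
Start: pos=(-8,6), heading=135, pen down
REPEAT 2 [
  -- iteration 1/2 --
  BK 2.2: (-8,6) -> (-6.444,4.444) [heading=135, draw]
  REPEAT 3 [
    -- iteration 1/3 --
    FD 10.5: (-6.444,4.444) -> (-13.869,11.869) [heading=135, draw]
    LT 135: heading 135 -> 270
    -- iteration 2/3 --
    FD 10.5: (-13.869,11.869) -> (-13.869,1.369) [heading=270, draw]
    LT 135: heading 270 -> 45
    -- iteration 3/3 --
    FD 10.5: (-13.869,1.369) -> (-6.444,8.794) [heading=45, draw]
    LT 135: heading 45 -> 180
  ]
  -- iteration 2/2 --
  BK 2.2: (-6.444,8.794) -> (-4.244,8.794) [heading=180, draw]
  REPEAT 3 [
    -- iteration 1/3 --
    FD 10.5: (-4.244,8.794) -> (-14.744,8.794) [heading=180, draw]
    LT 135: heading 180 -> 315
    -- iteration 2/3 --
    FD 10.5: (-14.744,8.794) -> (-7.32,1.369) [heading=315, draw]
    LT 135: heading 315 -> 90
    -- iteration 3/3 --
    FD 10.5: (-7.32,1.369) -> (-7.32,11.869) [heading=90, draw]
    LT 135: heading 90 -> 225
  ]
]
RT 180: heading 225 -> 45
Final: pos=(-7.32,11.869), heading=45, 8 segment(s) drawn

Answer: -7.32 11.869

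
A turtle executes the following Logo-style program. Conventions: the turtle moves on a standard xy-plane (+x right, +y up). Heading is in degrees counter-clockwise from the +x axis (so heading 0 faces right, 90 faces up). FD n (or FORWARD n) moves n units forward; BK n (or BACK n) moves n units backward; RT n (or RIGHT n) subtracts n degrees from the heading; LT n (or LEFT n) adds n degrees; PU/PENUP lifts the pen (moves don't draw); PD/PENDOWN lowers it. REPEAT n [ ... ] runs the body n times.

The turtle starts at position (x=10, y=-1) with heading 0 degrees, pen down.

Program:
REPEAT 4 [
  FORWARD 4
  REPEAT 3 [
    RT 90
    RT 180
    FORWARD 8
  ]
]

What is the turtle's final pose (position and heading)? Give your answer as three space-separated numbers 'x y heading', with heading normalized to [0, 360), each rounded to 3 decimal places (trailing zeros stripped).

Answer: 10 -1 0

Derivation:
Executing turtle program step by step:
Start: pos=(10,-1), heading=0, pen down
REPEAT 4 [
  -- iteration 1/4 --
  FD 4: (10,-1) -> (14,-1) [heading=0, draw]
  REPEAT 3 [
    -- iteration 1/3 --
    RT 90: heading 0 -> 270
    RT 180: heading 270 -> 90
    FD 8: (14,-1) -> (14,7) [heading=90, draw]
    -- iteration 2/3 --
    RT 90: heading 90 -> 0
    RT 180: heading 0 -> 180
    FD 8: (14,7) -> (6,7) [heading=180, draw]
    -- iteration 3/3 --
    RT 90: heading 180 -> 90
    RT 180: heading 90 -> 270
    FD 8: (6,7) -> (6,-1) [heading=270, draw]
  ]
  -- iteration 2/4 --
  FD 4: (6,-1) -> (6,-5) [heading=270, draw]
  REPEAT 3 [
    -- iteration 1/3 --
    RT 90: heading 270 -> 180
    RT 180: heading 180 -> 0
    FD 8: (6,-5) -> (14,-5) [heading=0, draw]
    -- iteration 2/3 --
    RT 90: heading 0 -> 270
    RT 180: heading 270 -> 90
    FD 8: (14,-5) -> (14,3) [heading=90, draw]
    -- iteration 3/3 --
    RT 90: heading 90 -> 0
    RT 180: heading 0 -> 180
    FD 8: (14,3) -> (6,3) [heading=180, draw]
  ]
  -- iteration 3/4 --
  FD 4: (6,3) -> (2,3) [heading=180, draw]
  REPEAT 3 [
    -- iteration 1/3 --
    RT 90: heading 180 -> 90
    RT 180: heading 90 -> 270
    FD 8: (2,3) -> (2,-5) [heading=270, draw]
    -- iteration 2/3 --
    RT 90: heading 270 -> 180
    RT 180: heading 180 -> 0
    FD 8: (2,-5) -> (10,-5) [heading=0, draw]
    -- iteration 3/3 --
    RT 90: heading 0 -> 270
    RT 180: heading 270 -> 90
    FD 8: (10,-5) -> (10,3) [heading=90, draw]
  ]
  -- iteration 4/4 --
  FD 4: (10,3) -> (10,7) [heading=90, draw]
  REPEAT 3 [
    -- iteration 1/3 --
    RT 90: heading 90 -> 0
    RT 180: heading 0 -> 180
    FD 8: (10,7) -> (2,7) [heading=180, draw]
    -- iteration 2/3 --
    RT 90: heading 180 -> 90
    RT 180: heading 90 -> 270
    FD 8: (2,7) -> (2,-1) [heading=270, draw]
    -- iteration 3/3 --
    RT 90: heading 270 -> 180
    RT 180: heading 180 -> 0
    FD 8: (2,-1) -> (10,-1) [heading=0, draw]
  ]
]
Final: pos=(10,-1), heading=0, 16 segment(s) drawn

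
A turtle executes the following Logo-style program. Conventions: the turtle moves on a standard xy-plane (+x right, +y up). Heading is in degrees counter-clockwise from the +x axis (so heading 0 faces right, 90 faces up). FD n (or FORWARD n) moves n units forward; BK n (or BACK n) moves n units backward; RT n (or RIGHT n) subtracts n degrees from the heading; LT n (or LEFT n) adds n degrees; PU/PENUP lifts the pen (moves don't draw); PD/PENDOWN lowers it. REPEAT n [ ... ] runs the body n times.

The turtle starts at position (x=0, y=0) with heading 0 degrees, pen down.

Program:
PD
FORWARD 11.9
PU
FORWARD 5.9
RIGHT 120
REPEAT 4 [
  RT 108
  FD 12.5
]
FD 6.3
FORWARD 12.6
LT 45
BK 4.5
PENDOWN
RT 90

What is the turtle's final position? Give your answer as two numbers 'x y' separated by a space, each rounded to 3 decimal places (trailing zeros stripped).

Answer: -4.778 10.921

Derivation:
Executing turtle program step by step:
Start: pos=(0,0), heading=0, pen down
PD: pen down
FD 11.9: (0,0) -> (11.9,0) [heading=0, draw]
PU: pen up
FD 5.9: (11.9,0) -> (17.8,0) [heading=0, move]
RT 120: heading 0 -> 240
REPEAT 4 [
  -- iteration 1/4 --
  RT 108: heading 240 -> 132
  FD 12.5: (17.8,0) -> (9.436,9.289) [heading=132, move]
  -- iteration 2/4 --
  RT 108: heading 132 -> 24
  FD 12.5: (9.436,9.289) -> (20.855,14.374) [heading=24, move]
  -- iteration 3/4 --
  RT 108: heading 24 -> 276
  FD 12.5: (20.855,14.374) -> (22.162,1.942) [heading=276, move]
  -- iteration 4/4 --
  RT 108: heading 276 -> 168
  FD 12.5: (22.162,1.942) -> (9.935,4.541) [heading=168, move]
]
FD 6.3: (9.935,4.541) -> (3.773,5.851) [heading=168, move]
FD 12.6: (3.773,5.851) -> (-8.552,8.47) [heading=168, move]
LT 45: heading 168 -> 213
BK 4.5: (-8.552,8.47) -> (-4.778,10.921) [heading=213, move]
PD: pen down
RT 90: heading 213 -> 123
Final: pos=(-4.778,10.921), heading=123, 1 segment(s) drawn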